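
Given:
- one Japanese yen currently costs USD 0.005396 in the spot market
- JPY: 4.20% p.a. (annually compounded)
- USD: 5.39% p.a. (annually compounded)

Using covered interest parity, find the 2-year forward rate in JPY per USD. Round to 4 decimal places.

181.1610

T = 2 years.
USD accumulates by (1 + 0.0539)^2 = 1.11070521.
JPY accumulates by (1 + 0.0420)^2 = 1.085764.
So F = 0.005396 × 1.11070521 / 1.085764 = 0.00551995214 (USD/JPY).
Invert for JPY per USD: 1 / 0.00551995214 = 181.1610.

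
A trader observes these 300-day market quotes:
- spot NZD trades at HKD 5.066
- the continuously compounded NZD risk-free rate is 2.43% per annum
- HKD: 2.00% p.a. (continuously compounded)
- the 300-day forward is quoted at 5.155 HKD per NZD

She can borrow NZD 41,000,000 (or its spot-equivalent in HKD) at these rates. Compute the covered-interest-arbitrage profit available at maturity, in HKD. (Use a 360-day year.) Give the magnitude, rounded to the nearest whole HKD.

HKD 4,481,791

T = 300/360 years.
Route A — deposit NZD, sell forward: 41,000,000 × 1.02045642225 × 5.155 = HKD 215,678,567.12.
Route B — convert at spot, deposit HKD: 41,000,000 × 5.066 × 1.01680633039 = HKD 211,196,775.66.
The quoted forward overvalues NZD, so borrow HKD, buy NZD at spot, deposit the NZD at 2.43%, and sell the proceeds forward at 5.155.
The gap between the two covered legs is HKD 4,481,791.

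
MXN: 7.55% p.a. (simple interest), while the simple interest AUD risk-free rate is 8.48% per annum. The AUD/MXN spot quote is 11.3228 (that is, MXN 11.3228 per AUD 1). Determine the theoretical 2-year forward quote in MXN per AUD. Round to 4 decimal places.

T = 2 years.
Growth of 1 MXN over T: 1 + 0.0755×2 = 1.151000.
Growth of 1 AUD over T: 1 + 0.0848×2 = 1.169600.
So F = 11.3228 × 1.151000 / 1.169600 = 11.142735 (MXN/AUD).

11.1427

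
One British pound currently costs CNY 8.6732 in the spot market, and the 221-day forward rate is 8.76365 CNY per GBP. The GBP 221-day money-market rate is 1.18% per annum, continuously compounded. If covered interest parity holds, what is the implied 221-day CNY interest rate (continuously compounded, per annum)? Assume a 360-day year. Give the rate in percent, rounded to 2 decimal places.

T = 221/360 years.
By CIP, F/S equals the CNY-to-GBP growth ratio: 8.76365/8.6732 = 1.0104287.
GBP growth factor: e^(0.0118×221/360) = 1.0072702.
That pins the CNY growth at 1.0177747.
r = ln(1.0177747)/(221/360) = 0.028700 → 2.87%.

2.87%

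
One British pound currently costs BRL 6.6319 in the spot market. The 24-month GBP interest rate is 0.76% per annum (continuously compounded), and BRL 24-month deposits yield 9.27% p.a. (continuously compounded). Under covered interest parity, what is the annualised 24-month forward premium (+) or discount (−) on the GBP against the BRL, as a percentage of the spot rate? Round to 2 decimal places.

T = 2 years.
F = S · g_BRL/g_GBP = 6.6319 × 1.2036998/1.0153161 = 7.8623955.
Annualised premium = (F − S)/S × (1/T) = (7.8623955 − 6.6319)/6.6319 ÷ 2 = 9.28%.

+9.28%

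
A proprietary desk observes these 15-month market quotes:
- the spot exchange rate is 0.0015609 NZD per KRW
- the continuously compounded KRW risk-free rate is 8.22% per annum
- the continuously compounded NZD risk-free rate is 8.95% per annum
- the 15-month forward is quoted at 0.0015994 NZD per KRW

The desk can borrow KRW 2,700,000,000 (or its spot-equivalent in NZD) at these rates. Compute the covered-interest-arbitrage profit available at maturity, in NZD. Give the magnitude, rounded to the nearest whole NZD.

NZD 72,386

T = 15/12 years.
Keep in KRW, deliver into the forward: 2,700,000,000·1.108214321·0.0015994 = NZD 4,785,690.56.
Swap to NZD now, deposit: 2,700,000,000·0.0015609·1.118373055 = NZD 4,713,304.95.
The quoted forward overvalues KRW, so borrow NZD, buy KRW at spot, deposit the KRW at 8.22%, and sell the proceeds forward at 0.0015994.
Profit = 4,785,690.56 − 4,713,304.95 = NZD 72,386.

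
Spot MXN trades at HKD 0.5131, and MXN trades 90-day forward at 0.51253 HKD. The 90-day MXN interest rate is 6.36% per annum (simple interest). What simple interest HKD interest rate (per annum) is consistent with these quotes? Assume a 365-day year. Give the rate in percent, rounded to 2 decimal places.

5.90%

T = 90/365 years.
F/S = 0.51253/0.5131 = 0.9988891 = (growth of HKD) / (growth of MXN).
The MXN side grows by 1 + 0.0636×90/365 = 1.0156822.
That pins the HKD growth at 1.0145539.
(1.0145539 − 1)/T = 0.059024, i.e. 5.90%.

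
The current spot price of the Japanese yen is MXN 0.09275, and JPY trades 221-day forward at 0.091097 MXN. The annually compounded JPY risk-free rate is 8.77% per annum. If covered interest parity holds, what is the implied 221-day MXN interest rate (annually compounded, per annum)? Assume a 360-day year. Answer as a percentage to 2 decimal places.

T = 221/360 years.
F/S = 0.091097/0.09275 = 0.9821779 = (growth of MXN) / (growth of JPY).
The JPY side grows by (1 + 0.0877)^(221/360) = 1.0529616.
That pins the MXN growth at 1.0341956.
Annualise: 1.0341956^(360/221) − 1 = 0.056300 = 5.63%.

5.63%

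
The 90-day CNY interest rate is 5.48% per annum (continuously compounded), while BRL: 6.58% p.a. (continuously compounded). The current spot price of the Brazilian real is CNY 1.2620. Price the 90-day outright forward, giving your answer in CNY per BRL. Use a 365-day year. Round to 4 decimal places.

T = 90/365 years.
CNY accumulates by e^(0.0548×90/365) = 1.013604.
BRL accumulates by e^(0.0658×90/365) = 1.016357.
So F = 1.262 × 1.013604 / 1.016357 = 1.258582 (CNY/BRL).

1.2586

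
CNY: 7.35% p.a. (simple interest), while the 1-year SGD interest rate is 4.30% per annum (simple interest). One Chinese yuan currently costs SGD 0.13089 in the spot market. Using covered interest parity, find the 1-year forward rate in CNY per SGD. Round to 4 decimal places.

T = 1 year.
SGD growth factor: 1 + 0.0430×1 = 1.043000.
Growth of 1 CNY over T: 1 + 0.0735×1 = 1.073500.
So F = 0.13089 × 1.043000 / 1.073500 = 0.1271712 (SGD/CNY).
Quoted the other way: 1/0.1271712 = 7.8634 CNY per SGD.

7.8634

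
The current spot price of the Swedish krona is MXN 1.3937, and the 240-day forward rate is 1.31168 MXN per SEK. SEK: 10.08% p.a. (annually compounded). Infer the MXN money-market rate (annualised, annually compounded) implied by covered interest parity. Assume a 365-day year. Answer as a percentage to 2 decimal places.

T = 240/365 years.
F/S = 1.31168/1.3937 = 0.9411495 = (growth of MXN) / (growth of SEK).
The SEK side grows by (1 + 0.1008)^(240/365) = 1.0651842.
Hence g_MXN = 1.0024976.
r = 1.0024976^(365/240) − 1 = 0.003801 → 0.38%.

0.38%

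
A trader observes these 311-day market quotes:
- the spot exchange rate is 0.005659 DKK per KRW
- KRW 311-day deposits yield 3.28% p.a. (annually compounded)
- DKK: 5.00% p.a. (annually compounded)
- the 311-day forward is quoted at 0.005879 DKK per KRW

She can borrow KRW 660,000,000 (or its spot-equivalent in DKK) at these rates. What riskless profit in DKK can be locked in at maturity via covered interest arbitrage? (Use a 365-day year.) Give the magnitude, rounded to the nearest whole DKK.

DKK 94,839

T = 311/365 years.
Keep in KRW, deliver into the forward: 660,000,000·1.027880425·0.005879 = DKK 3,988,319.95.
Swap to DKK now, deposit: 660,000,000·0.005659·1.042448104 = DKK 3,893,481.12.
The quoted forward overvalues KRW, so borrow DKK, buy KRW at spot, deposit the KRW at 3.28%, and sell the proceeds forward at 0.005879.
Arbitrage profit = |3,988,319.95 − 3,893,481.12| = DKK 94,839.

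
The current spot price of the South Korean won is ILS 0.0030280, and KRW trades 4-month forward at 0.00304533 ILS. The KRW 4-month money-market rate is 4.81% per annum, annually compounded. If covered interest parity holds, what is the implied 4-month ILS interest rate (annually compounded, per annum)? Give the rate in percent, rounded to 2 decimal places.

6.62%

T = 4/12 years.
CIP gives F = S · g_ILS/g_KRW, so g_ILS/g_KRW = 0.00304533/0.003028 = 1.0057232.
The KRW side grows by (1 + 0.0481)^(4/12) = 1.0157829.
That pins the ILS growth at 1.0215964.
r = 1.0215964^(12/4) − 1 = 0.066198 → 6.62%.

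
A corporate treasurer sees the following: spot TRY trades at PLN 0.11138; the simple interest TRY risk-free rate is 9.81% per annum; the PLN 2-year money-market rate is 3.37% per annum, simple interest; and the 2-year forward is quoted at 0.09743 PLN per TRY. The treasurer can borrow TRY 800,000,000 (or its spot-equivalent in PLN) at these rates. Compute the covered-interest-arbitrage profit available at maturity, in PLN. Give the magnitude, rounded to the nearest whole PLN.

T = 2 years.
Keep in TRY, deliver into the forward: 800,000,000·1.196200·0.09743 = PLN 93,236,612.80.
Swap to PLN now, deposit: 800,000,000·0.11138·1.067400 = PLN 95,109,609.60.
The quoted forward undervalues TRY, so borrow TRY, convert to PLN at spot, deposit the PLN at 3.37%, and buy TRY forward at 0.09743 to cover the loan.
Arbitrage profit = |93,236,612.80 − 95,109,609.60| = PLN 1,872,997.

PLN 1,872,997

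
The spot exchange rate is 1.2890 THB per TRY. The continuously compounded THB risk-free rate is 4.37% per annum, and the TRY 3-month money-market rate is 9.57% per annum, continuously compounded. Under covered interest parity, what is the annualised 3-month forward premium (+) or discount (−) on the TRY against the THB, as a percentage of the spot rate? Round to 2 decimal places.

-5.17%

T = 3/12 years.
CIP forward (THB per TRY) = 1.289 × 1.0109849/1.0242135 = 1.2723515.
(F − S)/S ÷ T = (1.2723515 − 1.289)/1.289/(3/12) = -0.051663 → -5.17%.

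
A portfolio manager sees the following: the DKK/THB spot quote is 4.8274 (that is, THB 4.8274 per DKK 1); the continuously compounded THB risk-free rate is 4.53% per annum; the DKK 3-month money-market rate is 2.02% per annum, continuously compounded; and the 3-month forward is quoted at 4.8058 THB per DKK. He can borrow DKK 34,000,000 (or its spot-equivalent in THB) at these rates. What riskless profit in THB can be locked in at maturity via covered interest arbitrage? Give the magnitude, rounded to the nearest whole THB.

T = 3/12 years.
Route A — deposit DKK, sell forward: 34,000,000 × 1.00506277274 × 4.8058 = THB 164,224,442.89.
Route B — convert at spot, deposit THB: 34,000,000 × 4.8274 × 1.01138937058 = THB 166,000,955.62.
The quoted forward undervalues DKK, so borrow DKK, convert to THB at spot, deposit the THB at 4.53%, and buy DKK forward at 4.8058 to cover the loan.
Arbitrage profit = |164,224,442.89 − 166,000,955.62| = THB 1,776,513.

THB 1,776,513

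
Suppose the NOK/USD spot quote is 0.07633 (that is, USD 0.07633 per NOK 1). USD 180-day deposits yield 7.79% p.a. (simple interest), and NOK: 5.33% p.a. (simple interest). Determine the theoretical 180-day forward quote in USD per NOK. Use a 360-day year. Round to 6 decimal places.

T = 180/360 years.
USD accumulates by 1 + 0.0779×180/360 = 1.038950.
NOK accumulates by 1 + 0.0533×180/360 = 1.026650.
CIP: F = S · (grow USD)/(grow NOK) = 0.07633 × 1.038950/1.026650 = 0.07724449 USD per NOK.

0.077244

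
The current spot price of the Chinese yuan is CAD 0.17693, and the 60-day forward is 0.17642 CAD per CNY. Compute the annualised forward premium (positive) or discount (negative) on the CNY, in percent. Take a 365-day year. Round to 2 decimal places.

-1.75%

T = 60/365 years.
(F − S)/S = (0.17642 − 0.17693)/0.17693 = -0.0028825.
Per annum: -0.0028825 / (60/365) = -0.017535 = -1.75%.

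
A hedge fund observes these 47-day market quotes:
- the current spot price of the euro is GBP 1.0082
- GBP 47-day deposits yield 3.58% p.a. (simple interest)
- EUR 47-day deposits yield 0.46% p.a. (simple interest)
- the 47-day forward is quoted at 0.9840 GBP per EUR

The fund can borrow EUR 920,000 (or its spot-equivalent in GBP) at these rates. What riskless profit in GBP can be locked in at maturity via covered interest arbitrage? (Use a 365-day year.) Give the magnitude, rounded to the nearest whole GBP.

T = 47/365 years.
Route A — deposit EUR, sell forward: 920,000 × 1.00059233 × 0.9840 = GBP 905,816.22.
Route B — convert at spot, deposit GBP: 920,000 × 1.0082 × 1.00460986 = GBP 931,819.85.
The quoted forward undervalues EUR, so borrow EUR, convert to GBP at spot, deposit the GBP at 3.58%, and buy EUR forward at 0.9840 to cover the loan.
Profit = 931,819.85 − 905,816.22 = GBP 26,004.

GBP 26,004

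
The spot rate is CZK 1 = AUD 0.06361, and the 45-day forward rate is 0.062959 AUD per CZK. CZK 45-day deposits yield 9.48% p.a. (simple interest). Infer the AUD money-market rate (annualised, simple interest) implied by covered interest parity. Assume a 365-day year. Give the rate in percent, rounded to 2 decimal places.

1.08%

T = 45/365 years.
F/S = 0.062959/0.06361 = 0.9897658 = (growth of AUD) / (growth of CZK).
CZK growth factor: 1 + 0.0948×45/365 = 1.0116877.
Hence g_AUD = 1.0013339.
(1.0013339 − 1)/T = 0.010819, i.e. 1.08%.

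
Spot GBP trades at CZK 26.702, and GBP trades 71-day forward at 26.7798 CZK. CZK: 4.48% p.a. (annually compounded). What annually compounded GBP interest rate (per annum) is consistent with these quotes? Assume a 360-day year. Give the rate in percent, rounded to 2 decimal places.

T = 71/360 years.
F/S = 26.7798/26.702 = 1.0029136 = (growth of CZK) / (growth of GBP).
CZK growth factor: (1 + 0.0448)^(71/360) = 1.0086808.
So the GBP growth factor = 1.0057504.
Annualise: 1.0057504^(360/71) − 1 = 0.029500 = 2.95%.

2.95%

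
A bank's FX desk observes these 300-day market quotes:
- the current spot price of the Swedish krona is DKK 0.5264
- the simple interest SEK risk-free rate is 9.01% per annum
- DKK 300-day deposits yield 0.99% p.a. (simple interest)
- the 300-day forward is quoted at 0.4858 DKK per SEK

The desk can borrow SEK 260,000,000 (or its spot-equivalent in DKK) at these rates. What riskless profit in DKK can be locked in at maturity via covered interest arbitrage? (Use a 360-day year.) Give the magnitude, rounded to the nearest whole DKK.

T = 300/360 years.
Keep in SEK, deliver into the forward: 260,000,000·1.07508333333·0.4858 = DKK 135,791,625.67.
Swap to DKK now, deposit: 260,000,000·0.5264·1.008250 = DKK 137,993,128.00.
The quoted forward undervalues SEK, so borrow SEK, convert to DKK at spot, deposit the DKK at 0.99%, and buy SEK forward at 0.4858 to cover the loan.
The gap between the two covered legs is DKK 2,201,502.

DKK 2,201,502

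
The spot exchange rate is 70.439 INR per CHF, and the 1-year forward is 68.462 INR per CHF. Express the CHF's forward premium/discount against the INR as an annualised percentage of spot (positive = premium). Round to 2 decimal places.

-2.81%

T = 1 year.
Period premium: (68.462 − 70.439)/70.439 = -0.0280668.
Per annum: -0.0280668 / 1 = -0.028067 = -2.81%.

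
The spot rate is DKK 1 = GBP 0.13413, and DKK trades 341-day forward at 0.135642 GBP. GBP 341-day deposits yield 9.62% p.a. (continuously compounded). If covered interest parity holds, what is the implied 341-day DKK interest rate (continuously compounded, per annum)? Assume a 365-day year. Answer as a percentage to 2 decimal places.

8.42%

T = 341/365 years.
F/S = 0.135642/0.13413 = 1.0112726 = (growth of GBP) / (growth of DKK).
GBP growth factor: e^(0.0962×341/365) = 1.094037.
That pins the DKK growth at 1.0818418.
Take logs: ln 1.0818418 / (341/365) = 0.084201, so 8.42%.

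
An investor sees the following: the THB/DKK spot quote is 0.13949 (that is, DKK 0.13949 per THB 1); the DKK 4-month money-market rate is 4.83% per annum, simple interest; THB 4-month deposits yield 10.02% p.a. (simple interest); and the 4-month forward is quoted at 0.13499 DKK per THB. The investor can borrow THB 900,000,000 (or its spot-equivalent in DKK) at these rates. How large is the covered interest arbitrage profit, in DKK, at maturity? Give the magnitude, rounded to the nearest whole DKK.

DKK 2,013,411

T = 4/12 years.
Keep in THB, deliver into the forward: 900,000,000·1.033400·0.13499 = DKK 125,548,799.40.
Swap to DKK now, deposit: 900,000,000·0.13949·1.016100 = DKK 127,562,210.10.
The quoted forward undervalues THB, so borrow THB, convert to DKK at spot, deposit the DKK at 4.83%, and buy THB forward at 0.13499 to cover the loan.
Arbitrage profit = |125,548,799.40 − 127,562,210.10| = DKK 2,013,411.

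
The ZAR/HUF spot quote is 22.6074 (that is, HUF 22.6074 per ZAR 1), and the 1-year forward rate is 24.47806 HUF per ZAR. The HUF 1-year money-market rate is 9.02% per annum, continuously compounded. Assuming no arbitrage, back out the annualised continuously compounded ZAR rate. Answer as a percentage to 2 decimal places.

1.07%

T = 1 year.
F/S = 24.47806/22.6074 = 1.0827455 = (growth of HUF) / (growth of ZAR).
HUF growth factor: e^(0.0902×1) = 1.0943931.
That pins the ZAR growth at 1.0107575.
Take logs: ln 1.0107575 / 1 = 0.010700, so 1.07%.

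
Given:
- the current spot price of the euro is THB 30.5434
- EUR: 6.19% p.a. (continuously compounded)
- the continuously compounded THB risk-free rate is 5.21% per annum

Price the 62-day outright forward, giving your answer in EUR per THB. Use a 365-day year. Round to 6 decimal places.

0.032795

T = 62/365 years.
THB accumulates by e^(0.0521×62/365) = 1.0088891.
EUR accumulates by e^(0.0619×62/365) = 1.010570.
So F = 30.5434 × 1.0088891 / 1.010570 = 30.49260 (THB/EUR).
Invert for EUR per THB: 1 / 30.49260 = 0.032795.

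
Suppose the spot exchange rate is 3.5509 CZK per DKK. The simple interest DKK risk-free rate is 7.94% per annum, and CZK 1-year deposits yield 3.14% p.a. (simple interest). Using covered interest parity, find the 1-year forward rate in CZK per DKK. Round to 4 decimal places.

T = 1 year.
CZK growth factor: 1 + 0.0314×1 = 1.031400.
DKK growth factor: 1 + 0.0794×1 = 1.079400.
Forward (CZK per DKK) = 3.5509 × 1.031400 / 1.079400 = 3.392994.

3.3930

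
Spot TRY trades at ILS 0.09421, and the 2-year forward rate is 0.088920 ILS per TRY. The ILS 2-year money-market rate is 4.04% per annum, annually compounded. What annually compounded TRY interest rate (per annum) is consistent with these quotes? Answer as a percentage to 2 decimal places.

7.09%

T = 2 years.
F/S = 0.08892/0.09421 = 0.9438488 = (growth of ILS) / (growth of TRY).
The ILS side grows by (1 + 0.0404)^2 = 1.0824322.
That pins the TRY growth at 1.146828.
Annualise: 1.146828^(1/2) − 1 = 0.070901 = 7.09%.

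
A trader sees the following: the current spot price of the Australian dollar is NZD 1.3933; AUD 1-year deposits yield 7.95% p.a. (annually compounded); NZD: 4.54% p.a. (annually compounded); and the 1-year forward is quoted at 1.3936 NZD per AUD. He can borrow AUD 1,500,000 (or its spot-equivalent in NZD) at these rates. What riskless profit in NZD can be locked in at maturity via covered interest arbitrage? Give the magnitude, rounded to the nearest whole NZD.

NZD 71,753

T = 1 year.
Invest the AUD and cover forward: 1,500,000 × 1.079500 × 1.3936 = NZD 2,256,586.80.
Convert at spot and invest in NZD: 1,500,000 × 1.3933 × 1.045400 = NZD 2,184,833.73.
The quoted forward overvalues AUD, so borrow NZD, buy AUD at spot, deposit the AUD at 7.95%, and sell the proceeds forward at 1.3936.
Arbitrage profit = |2,256,586.80 − 2,184,833.73| = NZD 71,753.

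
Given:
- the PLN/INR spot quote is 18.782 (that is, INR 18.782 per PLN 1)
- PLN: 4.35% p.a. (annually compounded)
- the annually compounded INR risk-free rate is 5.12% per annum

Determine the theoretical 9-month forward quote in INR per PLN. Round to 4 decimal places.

18.8858

T = 9/12 years.
Growth of 1 INR over T: (1 + 0.0512)^(9/12) = 1.03815934.
PLN accumulates by (1 + 0.0435)^(9/12) = 1.03245074.
So F = 18.782 × 1.03815934 / 1.03245074 = 18.885849 (INR/PLN).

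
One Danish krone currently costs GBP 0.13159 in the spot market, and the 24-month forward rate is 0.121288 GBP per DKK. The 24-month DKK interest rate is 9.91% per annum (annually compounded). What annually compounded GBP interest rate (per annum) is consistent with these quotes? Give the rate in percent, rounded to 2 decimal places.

5.52%

T = 2 years.
CIP gives F = S · g_GBP/g_DKK, so g_GBP/g_DKK = 0.121288/0.13159 = 0.9217114.
DKK growth factor: (1 + 0.0991)^2 = 1.2080208.
That pins the GBP growth at 1.1134465.
r = 1.1134465^(1/2) − 1 = 0.055200 → 5.52%.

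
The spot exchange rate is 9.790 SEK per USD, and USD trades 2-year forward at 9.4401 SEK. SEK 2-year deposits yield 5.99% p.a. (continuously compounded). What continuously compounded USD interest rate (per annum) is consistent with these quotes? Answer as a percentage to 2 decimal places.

T = 2 years.
By CIP, F/S equals the SEK-to-USD growth ratio: 9.4401/9.79 = 0.9642594.
The SEK side grows by e^(0.0599×2) = 1.1272714.
Hence g_USD = 1.1690541.
Take logs: ln 1.1690541 / 2 = 0.078097, so 7.81%.

7.81%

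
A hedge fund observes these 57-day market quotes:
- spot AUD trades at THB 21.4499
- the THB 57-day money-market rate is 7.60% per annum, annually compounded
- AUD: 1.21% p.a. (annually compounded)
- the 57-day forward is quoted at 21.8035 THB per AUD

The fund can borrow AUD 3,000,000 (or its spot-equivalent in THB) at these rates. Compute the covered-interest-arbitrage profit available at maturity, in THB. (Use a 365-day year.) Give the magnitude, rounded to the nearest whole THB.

THB 443,443

T = 57/365 years.
Keep in AUD, deliver into the forward: 3,000,000·1.0018800134·21.8035 = THB 65,533,472.62.
Swap to THB now, deposit: 3,000,000·21.4499·1.01150479 = THB 65,090,029.79.
The quoted forward overvalues AUD, so borrow THB, buy AUD at spot, deposit the AUD at 1.21%, and sell the proceeds forward at 21.8035.
The gap between the two covered legs is THB 443,443.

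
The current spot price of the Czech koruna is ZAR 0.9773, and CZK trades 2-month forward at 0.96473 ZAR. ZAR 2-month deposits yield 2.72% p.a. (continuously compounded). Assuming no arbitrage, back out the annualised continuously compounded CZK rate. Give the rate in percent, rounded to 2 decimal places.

10.49%

T = 2/12 years.
By CIP, F/S equals the ZAR-to-CZK growth ratio: 0.96473/0.9773 = 0.9871380.
ZAR growth factor: e^(0.0272×2/12) = 1.0045436.
Hence g_CZK = 1.0176324.
r = ln(1.0176324)/(2/12) = 0.104873 → 10.49%.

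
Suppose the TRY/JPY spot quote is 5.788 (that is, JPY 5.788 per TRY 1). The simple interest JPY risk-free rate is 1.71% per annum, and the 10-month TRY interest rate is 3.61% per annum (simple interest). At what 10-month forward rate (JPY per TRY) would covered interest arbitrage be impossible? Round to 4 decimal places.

T = 10/12 years.
JPY growth factor: 1 + 0.0171×10/12 = 1.014250.
Growth of 1 TRY over T: 1 + 0.0361×10/12 = 1.0300833.
So F = 5.788 × 1.014250 / 1.0300833 = 5.699033 (JPY/TRY).

5.6990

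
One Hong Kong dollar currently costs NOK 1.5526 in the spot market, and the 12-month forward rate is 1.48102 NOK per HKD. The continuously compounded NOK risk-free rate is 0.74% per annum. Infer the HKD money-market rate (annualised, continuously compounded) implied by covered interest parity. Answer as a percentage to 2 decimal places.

T = 1 year.
CIP gives F = S · g_NOK/g_HKD, so g_NOK/g_HKD = 1.48102/1.5526 = 0.9538967.
NOK growth factor: e^(0.0074×1) = 1.0074274.
So the HKD growth factor = 1.0561179.
r = ln(1.0561179)/1 = 0.054600 → 5.46%.

5.46%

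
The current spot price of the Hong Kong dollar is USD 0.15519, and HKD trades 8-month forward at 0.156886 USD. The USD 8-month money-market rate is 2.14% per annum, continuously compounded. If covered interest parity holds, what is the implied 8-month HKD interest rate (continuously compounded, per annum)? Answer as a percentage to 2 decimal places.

0.51%

T = 8/12 years.
F/S = 0.156886/0.15519 = 1.0109285 = (growth of USD) / (growth of HKD).
USD growth factor: e^(0.0214×8/12) = 1.0143689.
So the HKD growth factor = 1.0034032.
r = ln(1.0034032)/(8/12) = 0.005096 → 0.51%.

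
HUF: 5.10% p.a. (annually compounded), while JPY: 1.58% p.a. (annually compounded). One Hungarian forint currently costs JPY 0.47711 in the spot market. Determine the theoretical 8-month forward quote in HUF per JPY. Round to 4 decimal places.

T = 8/12 years.
JPY accumulates by (1 + 0.0158)^(8/12) = 1.0105058.
HUF accumulates by (1 + 0.0510)^(8/12) = 1.0337174.
So F = 0.47711 × 1.0105058 / 1.0337174 = 0.4663967 (JPY/HUF).
Invert for HUF per JPY: 1 / 0.4663967 = 2.1441.

2.1441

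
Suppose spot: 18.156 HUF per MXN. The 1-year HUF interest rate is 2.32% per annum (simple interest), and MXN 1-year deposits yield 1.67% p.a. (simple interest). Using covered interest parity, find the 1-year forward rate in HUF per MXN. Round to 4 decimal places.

T = 1 year.
HUF growth factor: 1 + 0.0232×1 = 1.023200.
Growth of 1 MXN over T: 1 + 0.0167×1 = 1.016700.
Forward (HUF per MXN) = 18.156 × 1.023200 / 1.016700 = 18.272076.

18.2721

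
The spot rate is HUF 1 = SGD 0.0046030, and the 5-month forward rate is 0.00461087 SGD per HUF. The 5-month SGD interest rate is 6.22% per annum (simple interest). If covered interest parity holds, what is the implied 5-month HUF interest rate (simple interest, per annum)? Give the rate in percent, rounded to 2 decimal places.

T = 5/12 years.
By CIP, F/S equals the SGD-to-HUF growth ratio: 0.00461087/0.004603 = 1.0017098.
The SGD side grows by 1 + 0.0622×5/12 = 1.0259167.
Hence g_HUF = 1.0241656.
r = (1.0241656 − 1)/(5/12) = 0.057997 → 5.80%.

5.80%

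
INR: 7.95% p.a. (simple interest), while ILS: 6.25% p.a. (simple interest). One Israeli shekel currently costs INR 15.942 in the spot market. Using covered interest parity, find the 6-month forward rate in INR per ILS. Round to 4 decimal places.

16.0734

T = 6/12 years.
INR accumulates by 1 + 0.0795×6/12 = 1.039750.
ILS growth factor: 1 + 0.0625×6/12 = 1.031250.
Forward (INR per ILS) = 15.942 × 1.039750 / 1.031250 = 16.073401.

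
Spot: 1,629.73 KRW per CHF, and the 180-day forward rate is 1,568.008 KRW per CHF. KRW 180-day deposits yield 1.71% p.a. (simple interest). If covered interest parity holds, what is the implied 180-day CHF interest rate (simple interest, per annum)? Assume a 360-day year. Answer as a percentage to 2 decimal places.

T = 180/360 years.
CIP gives F = S · g_KRW/g_CHF, so g_KRW/g_CHF = 1568.008/1629.73 = 0.9621275.
The KRW side grows by 1 + 0.0171×180/360 = 1.008550.
Hence g_CHF = 1.0482498.
(1.0482498 − 1)/T = 0.096500, i.e. 9.65%.

9.65%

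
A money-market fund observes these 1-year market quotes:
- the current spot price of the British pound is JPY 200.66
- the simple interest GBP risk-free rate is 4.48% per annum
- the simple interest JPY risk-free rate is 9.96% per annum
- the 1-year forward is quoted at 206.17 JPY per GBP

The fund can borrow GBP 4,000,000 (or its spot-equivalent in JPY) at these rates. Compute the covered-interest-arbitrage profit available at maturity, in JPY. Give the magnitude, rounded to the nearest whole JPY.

T = 1 year.
Route A — deposit GBP, sell forward: 4,000,000 × 1.044800 × 206.17 = JPY 861,625,664.00.
Route B — convert at spot, deposit JPY: 4,000,000 × 200.66 × 1.099600 = JPY 882,582,944.00.
The quoted forward undervalues GBP, so borrow GBP, convert to JPY at spot, deposit the JPY at 9.96%, and buy GBP forward at 206.17 to cover the loan.
Arbitrage profit = |861,625,664.00 − 882,582,944.00| = JPY 20,957,280.

JPY 20,957,280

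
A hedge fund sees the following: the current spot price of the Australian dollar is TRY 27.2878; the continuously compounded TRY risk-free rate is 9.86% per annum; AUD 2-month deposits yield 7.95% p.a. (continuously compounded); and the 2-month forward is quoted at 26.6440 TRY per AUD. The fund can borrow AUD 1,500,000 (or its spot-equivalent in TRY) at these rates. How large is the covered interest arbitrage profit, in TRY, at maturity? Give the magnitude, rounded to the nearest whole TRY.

TRY 1,110,828

T = 2/12 years.
Invest the AUD and cover forward: 1,500,000 × 1.0133381702 × 26.6440 = TRY 40,499,073.31.
Convert at spot and invest in TRY: 1,500,000 × 27.2878 × 1.0165691033 = TRY 41,609,901.57.
The quoted forward undervalues AUD, so borrow AUD, convert to TRY at spot, deposit the TRY at 9.86%, and buy AUD forward at 26.6440 to cover the loan.
Profit = 41,609,901.57 − 40,499,073.31 = TRY 1,110,828.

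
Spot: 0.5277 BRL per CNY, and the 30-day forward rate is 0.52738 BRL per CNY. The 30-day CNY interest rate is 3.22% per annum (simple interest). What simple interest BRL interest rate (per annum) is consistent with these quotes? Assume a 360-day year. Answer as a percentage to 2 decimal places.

2.49%

T = 30/360 years.
By CIP, F/S equals the BRL-to-CNY growth ratio: 0.52738/0.5277 = 0.9993936.
The CNY side grows by 1 + 0.0322×30/360 = 1.0026833.
Hence g_BRL = 1.0020753.
r = (1.0020753 − 1)/(30/360) = 0.024904 → 2.49%.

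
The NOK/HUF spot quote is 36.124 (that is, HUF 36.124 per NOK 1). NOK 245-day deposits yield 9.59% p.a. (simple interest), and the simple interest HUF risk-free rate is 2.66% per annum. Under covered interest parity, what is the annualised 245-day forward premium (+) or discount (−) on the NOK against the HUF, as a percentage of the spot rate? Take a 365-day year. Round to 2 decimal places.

T = 245/365 years.
CIP forward (HUF per NOK) = 36.124 × 1.0178548/1.0643712 = 34.545267.
Annualised premium = (F − S)/S × (1/T) = (34.545267 − 36.124)/36.124 ÷ (245/365) = -6.51%.

-6.51%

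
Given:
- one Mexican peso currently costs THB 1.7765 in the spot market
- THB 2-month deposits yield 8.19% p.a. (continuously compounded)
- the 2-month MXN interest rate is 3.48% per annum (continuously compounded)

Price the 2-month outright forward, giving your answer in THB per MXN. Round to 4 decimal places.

T = 2/12 years.
THB accumulates by e^(0.0819×2/12) = 1.0137436.
MXN growth factor: e^(0.0348×2/12) = 1.0058169.
Forward (THB per MXN) = 1.7765 × 1.0137436 / 1.0058169 = 1.790500.

1.7905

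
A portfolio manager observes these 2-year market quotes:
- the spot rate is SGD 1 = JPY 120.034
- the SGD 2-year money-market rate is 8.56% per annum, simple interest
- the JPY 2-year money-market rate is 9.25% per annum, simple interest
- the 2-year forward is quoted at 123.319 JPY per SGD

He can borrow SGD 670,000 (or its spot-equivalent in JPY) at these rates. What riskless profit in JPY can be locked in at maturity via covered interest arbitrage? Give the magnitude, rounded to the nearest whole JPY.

JPY 1,467,918

T = 2 years.
Keep in SGD, deliver into the forward: 670,000·1.171200·123.319 = JPY 96,768,912.58.
Swap to JPY now, deposit: 670,000·120.034·1.185000 = JPY 95,300,994.30.
The quoted forward overvalues SGD, so borrow JPY, buy SGD at spot, deposit the SGD at 8.56%, and sell the proceeds forward at 123.319.
Arbitrage profit = |96,768,912.58 − 95,300,994.30| = JPY 1,467,918.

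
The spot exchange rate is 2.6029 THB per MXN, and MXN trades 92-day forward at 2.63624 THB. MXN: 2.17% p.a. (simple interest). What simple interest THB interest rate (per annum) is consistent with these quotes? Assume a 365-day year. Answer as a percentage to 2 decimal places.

7.28%

T = 92/365 years.
CIP gives F = S · g_THB/g_MXN, so g_THB/g_MXN = 2.63624/2.6029 = 1.0128088.
The MXN side grows by 1 + 0.0217×92/365 = 1.0054696.
Hence g_THB = 1.0183485.
(1.0183485 − 1)/T = 0.072796, i.e. 7.28%.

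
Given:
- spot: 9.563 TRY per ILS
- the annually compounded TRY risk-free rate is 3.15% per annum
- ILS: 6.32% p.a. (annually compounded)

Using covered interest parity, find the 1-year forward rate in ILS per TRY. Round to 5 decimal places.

0.10778

T = 1 year.
TRY growth factor: (1 + 0.0315)^1 = 1.031500.
ILS accumulates by (1 + 0.0632)^1 = 1.063200.
CIP: F = S · (grow TRY)/(grow ILS) = 9.563 × 1.031500/1.063200 = 9.277873 TRY per ILS.
Quoted the other way: 1/9.277873 = 0.10778 ILS per TRY.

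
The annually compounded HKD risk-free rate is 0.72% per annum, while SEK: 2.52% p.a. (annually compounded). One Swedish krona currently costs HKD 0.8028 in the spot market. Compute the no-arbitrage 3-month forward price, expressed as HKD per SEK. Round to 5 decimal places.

0.79925

T = 3/12 years.
HKD accumulates by (1 + 0.0072)^(3/12) = 1.0017952.
SEK growth factor: (1 + 0.0252)^(3/12) = 1.0062413.
So F = 0.8028 × 1.0017952 / 1.0062413 = 0.7992528 (HKD/SEK).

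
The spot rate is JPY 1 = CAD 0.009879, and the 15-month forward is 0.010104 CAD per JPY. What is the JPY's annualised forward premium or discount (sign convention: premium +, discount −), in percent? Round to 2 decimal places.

T = 15/12 years.
JPY trades forward at +2.27756% vs spot over the period.
Per annum: 0.0227756 / (15/12) = 0.018220 = 1.82%.

+1.82%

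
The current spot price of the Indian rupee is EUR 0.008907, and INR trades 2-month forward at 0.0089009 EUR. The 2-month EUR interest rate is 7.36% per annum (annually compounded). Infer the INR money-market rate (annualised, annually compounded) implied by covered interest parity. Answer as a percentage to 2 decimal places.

T = 2/12 years.
CIP gives F = S · g_EUR/g_INR, so g_EUR/g_INR = 0.0089009/0.008907 = 0.9993151.
EUR growth factor: (1 + 0.0736)^(2/12) = 1.0119066.
Hence g_INR = 1.0126001.
r = 1.0126001^(12/2) − 1 = 0.078022 → 7.80%.

7.80%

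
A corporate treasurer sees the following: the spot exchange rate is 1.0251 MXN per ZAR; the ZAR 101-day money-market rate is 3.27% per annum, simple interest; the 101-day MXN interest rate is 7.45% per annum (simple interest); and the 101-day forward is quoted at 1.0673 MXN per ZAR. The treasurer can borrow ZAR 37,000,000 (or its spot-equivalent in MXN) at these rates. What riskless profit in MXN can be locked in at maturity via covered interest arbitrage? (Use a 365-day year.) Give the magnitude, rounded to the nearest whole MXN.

MXN 1,136,823

T = 101/365 years.
Invest the ZAR and cover forward: 37,000,000 × 1.0090484932 × 1.0673 = MXN 39,847,425.90.
Convert at spot and invest in MXN: 37,000,000 × 1.0251 × 1.0206150685 = MXN 38,710,602.75.
The quoted forward overvalues ZAR, so borrow MXN, buy ZAR at spot, deposit the ZAR at 3.27%, and sell the proceeds forward at 1.0673.
Arbitrage profit = |39,847,425.90 − 38,710,602.75| = MXN 1,136,823.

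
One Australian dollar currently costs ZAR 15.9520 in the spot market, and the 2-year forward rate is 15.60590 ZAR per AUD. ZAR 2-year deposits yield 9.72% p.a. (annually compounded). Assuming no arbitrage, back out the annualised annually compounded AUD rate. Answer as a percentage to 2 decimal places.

10.93%

T = 2 years.
By CIP, F/S equals the ZAR-to-AUD growth ratio: 15.6059/15.952 = 0.9783037.
ZAR growth factor: (1 + 0.0972)^2 = 1.2038478.
That pins the AUD growth at 1.2305461.
r = 1.2305461^(1/2) − 1 = 0.109300 → 10.93%.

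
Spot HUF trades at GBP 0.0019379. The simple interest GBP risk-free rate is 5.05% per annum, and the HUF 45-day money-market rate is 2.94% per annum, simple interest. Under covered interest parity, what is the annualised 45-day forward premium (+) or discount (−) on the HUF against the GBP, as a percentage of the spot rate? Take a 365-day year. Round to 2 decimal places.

T = 45/365 years.
No-arbitrage forward: 0.0019379 × 1.006226 / 1.0036247 = 0.0019429229 GBP/HUF.
Annualised premium = (F − S)/S × (1/T) = (0.0019429229 − 0.0019379)/0.0019379 ÷ (45/365) = 2.10%.

+2.10%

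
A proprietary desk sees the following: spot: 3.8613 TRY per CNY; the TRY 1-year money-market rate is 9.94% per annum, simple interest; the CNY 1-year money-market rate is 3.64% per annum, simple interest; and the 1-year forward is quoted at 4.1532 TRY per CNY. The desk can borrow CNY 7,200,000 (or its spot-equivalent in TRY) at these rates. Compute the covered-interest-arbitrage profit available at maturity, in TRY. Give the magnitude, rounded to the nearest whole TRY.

T = 1 year.
Invest the CNY and cover forward: 7,200,000 × 1.036400 × 4.1532 = TRY 30,991,510.66.
Convert at spot and invest in TRY: 7,200,000 × 3.8613 × 1.099400 = TRY 30,564,815.18.
The quoted forward overvalues CNY, so borrow TRY, buy CNY at spot, deposit the CNY at 3.64%, and sell the proceeds forward at 4.1532.
The gap between the two covered legs is TRY 426,695.

TRY 426,695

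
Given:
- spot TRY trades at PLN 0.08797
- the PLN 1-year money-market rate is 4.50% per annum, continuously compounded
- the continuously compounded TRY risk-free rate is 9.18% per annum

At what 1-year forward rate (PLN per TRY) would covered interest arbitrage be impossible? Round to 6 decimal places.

0.083948

T = 1 year.
Growth of 1 PLN over T: e^(0.0450×1) = 1.0460279.
TRY growth factor: e^(0.0918×1) = 1.0961456.
Forward (PLN per TRY) = 0.08797 × 1.0460279 / 1.0961456 = 0.08394786.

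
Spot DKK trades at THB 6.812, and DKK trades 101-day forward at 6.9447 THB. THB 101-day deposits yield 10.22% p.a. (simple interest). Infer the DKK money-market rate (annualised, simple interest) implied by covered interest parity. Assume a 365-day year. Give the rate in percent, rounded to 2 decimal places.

T = 101/365 years.
F/S = 6.9447/6.812 = 1.0194803 = (growth of THB) / (growth of DKK).
THB growth factor: 1 + 0.1022×101/365 = 1.028280.
Hence g_DKK = 1.0086316.
r = (1.0086316 − 1)/(101/365) = 0.031193 → 3.12%.

3.12%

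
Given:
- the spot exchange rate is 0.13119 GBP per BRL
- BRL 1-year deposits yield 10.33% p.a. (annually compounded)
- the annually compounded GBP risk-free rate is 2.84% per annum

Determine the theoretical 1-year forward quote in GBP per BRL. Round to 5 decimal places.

T = 1 year.
GBP growth factor: (1 + 0.0284)^1 = 1.028400.
BRL accumulates by (1 + 0.1033)^1 = 1.103300.
Forward (GBP per BRL) = 0.13119 × 1.028400 / 1.103300 = 0.1222839.

0.12228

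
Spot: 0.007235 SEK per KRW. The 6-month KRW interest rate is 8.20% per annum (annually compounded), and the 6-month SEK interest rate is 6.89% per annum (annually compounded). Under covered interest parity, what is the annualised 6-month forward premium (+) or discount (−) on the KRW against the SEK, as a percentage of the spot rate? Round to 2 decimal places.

T = 6/12 years.
CIP forward (SEK per KRW) = 0.007235 × 1.0338762/1.0401923 = 0.007191069.
(F − S)/S ÷ T = (0.007191069 − 0.007235)/0.007235/(6/12) = -0.012144 → -1.21%.

-1.21%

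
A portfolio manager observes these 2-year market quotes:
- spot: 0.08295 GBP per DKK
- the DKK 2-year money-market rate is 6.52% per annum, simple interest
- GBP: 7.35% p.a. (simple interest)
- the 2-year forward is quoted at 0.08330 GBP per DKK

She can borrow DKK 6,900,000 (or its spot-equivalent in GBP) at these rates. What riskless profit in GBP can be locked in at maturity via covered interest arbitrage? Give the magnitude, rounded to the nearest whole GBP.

T = 2 years.
Invest the DKK and cover forward: 6,900,000 × 1.130400 × 0.08330 = GBP 649,720.01.
Convert at spot and invest in GBP: 6,900,000 × 0.08295 × 1.147000 = GBP 656,491.19.
The quoted forward undervalues DKK, so borrow DKK, convert to GBP at spot, deposit the GBP at 7.35%, and buy DKK forward at 0.08330 to cover the loan.
The gap between the two covered legs is GBP 6,771.

GBP 6,771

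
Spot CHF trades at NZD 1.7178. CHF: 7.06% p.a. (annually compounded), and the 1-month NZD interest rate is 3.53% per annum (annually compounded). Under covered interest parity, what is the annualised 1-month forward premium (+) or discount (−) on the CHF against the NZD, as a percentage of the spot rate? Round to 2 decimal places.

T = 1/12 years.
CIP forward (NZD per CHF) = 1.7178 × 1.0028951/1.0057011 = 1.7130072.
Annualised premium = (F − S)/S × (1/T) = (1.7130072 − 1.7178)/1.7178 ÷ (1/12) = -3.35%.

-3.35%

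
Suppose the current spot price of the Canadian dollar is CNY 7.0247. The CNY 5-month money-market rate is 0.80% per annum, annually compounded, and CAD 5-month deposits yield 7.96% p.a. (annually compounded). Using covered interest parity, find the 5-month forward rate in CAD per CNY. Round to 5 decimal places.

T = 5/12 years.
CNY accumulates by (1 + 0.0080)^(5/12) = 1.0033256.
CAD accumulates by (1 + 0.0796)^(5/12) = 1.0324274.
Forward (CNY per CAD) = 7.0247 × 1.0033256 / 1.0324274 = 6.826690.
Quoted the other way: 1/6.826690 = 0.14648 CAD per CNY.

0.14648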